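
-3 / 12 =-1 / 4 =-0.25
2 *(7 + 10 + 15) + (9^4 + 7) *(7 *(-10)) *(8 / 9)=-3677504 / 9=-408611.56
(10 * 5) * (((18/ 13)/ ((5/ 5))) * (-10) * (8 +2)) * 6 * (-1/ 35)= 108000/ 91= 1186.81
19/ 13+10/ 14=198/ 91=2.18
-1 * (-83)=83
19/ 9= 2.11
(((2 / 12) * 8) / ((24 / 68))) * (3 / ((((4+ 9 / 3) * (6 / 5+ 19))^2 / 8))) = 6800 / 1499547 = 0.00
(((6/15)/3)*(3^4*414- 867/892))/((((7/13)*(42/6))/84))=777697986/7805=99641.00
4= 4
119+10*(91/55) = 1491/11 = 135.55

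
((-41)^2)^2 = 2825761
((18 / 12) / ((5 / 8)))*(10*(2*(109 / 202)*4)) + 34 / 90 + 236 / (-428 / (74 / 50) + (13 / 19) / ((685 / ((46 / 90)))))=103.17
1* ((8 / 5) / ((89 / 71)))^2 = 322624 / 198025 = 1.63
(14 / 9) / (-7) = -2 / 9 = -0.22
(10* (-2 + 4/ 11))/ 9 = -20/ 11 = -1.82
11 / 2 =5.50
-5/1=-5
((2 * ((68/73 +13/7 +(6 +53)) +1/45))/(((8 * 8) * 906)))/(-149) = -1421341/99333984960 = -0.00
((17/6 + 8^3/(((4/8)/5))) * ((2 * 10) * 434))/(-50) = -13339858/15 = -889323.87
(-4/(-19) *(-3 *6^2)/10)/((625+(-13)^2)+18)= -0.00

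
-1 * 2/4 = -1/2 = -0.50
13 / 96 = 0.14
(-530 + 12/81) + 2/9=-14300/27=-529.63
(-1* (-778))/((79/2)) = 1556/79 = 19.70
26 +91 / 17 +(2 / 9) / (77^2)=28441447 / 907137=31.35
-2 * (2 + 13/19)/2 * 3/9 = -17/19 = -0.89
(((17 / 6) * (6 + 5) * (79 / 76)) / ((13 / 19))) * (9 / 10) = 44319 / 1040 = 42.61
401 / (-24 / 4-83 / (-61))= -86.43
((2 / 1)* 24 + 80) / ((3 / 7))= 896 / 3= 298.67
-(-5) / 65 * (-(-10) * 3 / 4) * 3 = 45 / 26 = 1.73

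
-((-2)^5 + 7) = 25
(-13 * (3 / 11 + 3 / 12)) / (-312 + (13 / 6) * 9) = 23 / 990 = 0.02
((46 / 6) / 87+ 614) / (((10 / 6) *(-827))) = -160277 / 359745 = -0.45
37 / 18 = 2.06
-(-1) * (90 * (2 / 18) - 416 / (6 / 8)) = -1634 / 3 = -544.67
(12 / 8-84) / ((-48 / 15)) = 825 / 32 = 25.78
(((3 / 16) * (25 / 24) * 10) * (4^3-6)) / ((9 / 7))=25375 / 288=88.11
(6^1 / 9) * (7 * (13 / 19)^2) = 2366 / 1083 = 2.18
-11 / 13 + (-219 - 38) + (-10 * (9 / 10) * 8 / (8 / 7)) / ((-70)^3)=-164247883 / 637000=-257.85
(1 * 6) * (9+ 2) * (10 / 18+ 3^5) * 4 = 64298.67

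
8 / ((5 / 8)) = 64 / 5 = 12.80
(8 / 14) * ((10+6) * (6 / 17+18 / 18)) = 1472 / 119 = 12.37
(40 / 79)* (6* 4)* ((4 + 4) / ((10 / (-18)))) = -174.99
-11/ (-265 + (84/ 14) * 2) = 1/ 23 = 0.04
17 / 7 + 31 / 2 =17.93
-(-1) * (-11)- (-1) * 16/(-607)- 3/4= -28593/2428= -11.78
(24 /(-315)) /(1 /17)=-136 /105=-1.30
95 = 95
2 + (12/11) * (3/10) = 128/55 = 2.33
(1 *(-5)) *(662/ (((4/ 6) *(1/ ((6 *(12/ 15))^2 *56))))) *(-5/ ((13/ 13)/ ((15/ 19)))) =480453120/ 19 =25287006.32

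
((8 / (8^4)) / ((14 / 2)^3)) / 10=1 / 1756160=0.00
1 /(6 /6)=1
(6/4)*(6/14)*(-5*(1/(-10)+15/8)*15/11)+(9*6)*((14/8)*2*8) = 1853199/1232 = 1504.22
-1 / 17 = -0.06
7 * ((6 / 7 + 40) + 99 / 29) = 8987 / 29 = 309.90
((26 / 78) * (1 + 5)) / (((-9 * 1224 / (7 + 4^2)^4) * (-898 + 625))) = 279841 / 1503684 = 0.19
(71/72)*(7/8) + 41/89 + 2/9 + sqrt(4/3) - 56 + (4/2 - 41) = -4790839/51264 + 2*sqrt(3)/3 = -92.30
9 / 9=1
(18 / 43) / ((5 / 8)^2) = 1152 / 1075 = 1.07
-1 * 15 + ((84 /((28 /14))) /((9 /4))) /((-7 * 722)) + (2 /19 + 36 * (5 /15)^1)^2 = 142451 /1083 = 131.53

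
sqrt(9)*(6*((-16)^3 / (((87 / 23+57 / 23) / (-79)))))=930304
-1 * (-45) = 45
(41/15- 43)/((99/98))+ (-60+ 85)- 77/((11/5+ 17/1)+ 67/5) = -4168646/242055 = -17.22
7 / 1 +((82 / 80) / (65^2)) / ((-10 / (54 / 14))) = 82808893 / 11830000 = 7.00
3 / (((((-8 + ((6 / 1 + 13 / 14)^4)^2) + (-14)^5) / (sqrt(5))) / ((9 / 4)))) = 3320525376 * sqrt(5) / 2347902338270123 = 0.00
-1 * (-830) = 830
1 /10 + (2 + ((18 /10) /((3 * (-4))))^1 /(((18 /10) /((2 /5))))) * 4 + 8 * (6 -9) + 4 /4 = -451 /30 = -15.03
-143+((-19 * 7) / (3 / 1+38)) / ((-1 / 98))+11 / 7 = 50648 / 287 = 176.47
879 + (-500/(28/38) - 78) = 857/7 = 122.43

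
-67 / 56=-1.20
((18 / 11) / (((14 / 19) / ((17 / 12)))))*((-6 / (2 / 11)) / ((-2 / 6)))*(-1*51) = -444771 / 28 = -15884.68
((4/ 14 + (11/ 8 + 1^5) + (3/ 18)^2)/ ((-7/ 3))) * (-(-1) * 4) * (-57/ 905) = 5149/ 17738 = 0.29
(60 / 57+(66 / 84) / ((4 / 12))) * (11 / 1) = 9977 / 266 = 37.51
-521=-521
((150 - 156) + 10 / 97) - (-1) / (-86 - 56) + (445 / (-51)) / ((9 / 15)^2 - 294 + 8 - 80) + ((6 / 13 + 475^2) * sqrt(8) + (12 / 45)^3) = -14113543277111 / 2407993062750 + 5866262 * sqrt(2) / 13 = 638159.31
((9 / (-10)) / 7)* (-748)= 3366 / 35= 96.17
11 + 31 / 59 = 680 / 59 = 11.53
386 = 386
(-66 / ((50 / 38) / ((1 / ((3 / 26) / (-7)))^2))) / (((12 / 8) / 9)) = -27691664 / 25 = -1107666.56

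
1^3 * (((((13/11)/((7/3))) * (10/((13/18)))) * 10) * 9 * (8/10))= 38880/77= 504.94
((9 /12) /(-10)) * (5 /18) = -1 /48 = -0.02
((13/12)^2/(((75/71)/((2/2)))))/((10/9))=11999/12000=1.00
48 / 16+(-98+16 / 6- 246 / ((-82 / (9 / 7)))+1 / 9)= -5567 / 63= -88.37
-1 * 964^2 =-929296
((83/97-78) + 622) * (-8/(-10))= 211404/485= 435.88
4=4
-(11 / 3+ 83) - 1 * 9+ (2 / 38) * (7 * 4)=-5369 / 57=-94.19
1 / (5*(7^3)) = 1 / 1715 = 0.00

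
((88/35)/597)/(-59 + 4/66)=-968/13546925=-0.00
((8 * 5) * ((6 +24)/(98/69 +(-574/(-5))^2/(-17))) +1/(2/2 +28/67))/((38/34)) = -815406343/1077879215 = -0.76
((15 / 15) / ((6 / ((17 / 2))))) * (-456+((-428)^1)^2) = 776594 / 3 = 258864.67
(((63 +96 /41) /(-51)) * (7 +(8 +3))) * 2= -32148 /697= -46.12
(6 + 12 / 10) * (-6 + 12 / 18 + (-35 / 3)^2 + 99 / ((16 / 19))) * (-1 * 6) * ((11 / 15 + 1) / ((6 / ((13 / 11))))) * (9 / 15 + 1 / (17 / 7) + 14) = -350529322 / 6375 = -54984.99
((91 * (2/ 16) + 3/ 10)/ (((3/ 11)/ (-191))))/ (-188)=981167/ 22560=43.49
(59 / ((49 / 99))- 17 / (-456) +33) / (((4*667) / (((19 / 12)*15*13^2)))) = 2874420445 / 12550272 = 229.03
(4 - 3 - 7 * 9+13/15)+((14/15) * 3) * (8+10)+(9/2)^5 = 880583/480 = 1834.55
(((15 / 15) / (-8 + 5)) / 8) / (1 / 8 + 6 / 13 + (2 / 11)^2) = -1573 / 23391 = -0.07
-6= -6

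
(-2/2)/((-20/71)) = 71/20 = 3.55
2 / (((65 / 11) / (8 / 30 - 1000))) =-329912 / 975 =-338.37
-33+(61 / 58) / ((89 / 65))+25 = -37331 / 5162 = -7.23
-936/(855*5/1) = -0.22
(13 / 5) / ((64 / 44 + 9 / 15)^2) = 7865 / 12769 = 0.62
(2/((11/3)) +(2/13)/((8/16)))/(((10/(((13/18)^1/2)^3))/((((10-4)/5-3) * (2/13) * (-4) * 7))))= 5551/178200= 0.03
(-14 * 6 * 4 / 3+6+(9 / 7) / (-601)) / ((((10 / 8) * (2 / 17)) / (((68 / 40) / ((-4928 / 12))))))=35149047 / 11779600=2.98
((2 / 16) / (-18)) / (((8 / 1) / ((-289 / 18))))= 289 / 20736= 0.01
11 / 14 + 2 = 39 / 14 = 2.79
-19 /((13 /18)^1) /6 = -57 /13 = -4.38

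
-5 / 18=-0.28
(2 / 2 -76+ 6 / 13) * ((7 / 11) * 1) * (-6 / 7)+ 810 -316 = 76456 / 143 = 534.66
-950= -950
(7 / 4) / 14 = 1 / 8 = 0.12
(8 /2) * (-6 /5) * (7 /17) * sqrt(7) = -168 * sqrt(7) /85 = -5.23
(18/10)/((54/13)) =13/30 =0.43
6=6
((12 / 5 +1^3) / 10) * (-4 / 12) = -17 / 150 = -0.11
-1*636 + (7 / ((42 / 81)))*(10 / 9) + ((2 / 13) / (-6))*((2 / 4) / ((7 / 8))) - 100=-196837 / 273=-721.01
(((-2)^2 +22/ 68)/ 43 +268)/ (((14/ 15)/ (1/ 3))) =1959815/ 20468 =95.75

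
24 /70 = 12 /35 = 0.34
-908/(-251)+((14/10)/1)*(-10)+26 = 3920/251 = 15.62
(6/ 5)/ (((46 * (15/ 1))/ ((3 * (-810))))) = -486/ 115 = -4.23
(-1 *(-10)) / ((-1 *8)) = -5 / 4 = -1.25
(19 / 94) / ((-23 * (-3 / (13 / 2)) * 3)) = 247 / 38916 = 0.01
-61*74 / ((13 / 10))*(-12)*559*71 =1653749040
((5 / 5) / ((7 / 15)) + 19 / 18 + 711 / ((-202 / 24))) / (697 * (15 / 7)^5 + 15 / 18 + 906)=-2483423929 / 989947400511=-0.00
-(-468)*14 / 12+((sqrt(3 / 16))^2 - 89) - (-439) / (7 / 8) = 107397 / 112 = 958.90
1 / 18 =0.06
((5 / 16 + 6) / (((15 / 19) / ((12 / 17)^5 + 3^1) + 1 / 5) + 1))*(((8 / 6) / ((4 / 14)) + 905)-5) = 3942.13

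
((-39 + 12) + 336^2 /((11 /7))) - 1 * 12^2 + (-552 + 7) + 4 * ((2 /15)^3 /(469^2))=580826047126852 /8166052125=71126.91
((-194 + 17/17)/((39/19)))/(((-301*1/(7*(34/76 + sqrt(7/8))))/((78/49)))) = 3281/2107 + 3667*sqrt(14)/4214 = 4.81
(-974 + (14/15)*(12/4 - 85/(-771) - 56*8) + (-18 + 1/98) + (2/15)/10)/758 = -7974430417/4295472300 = -1.86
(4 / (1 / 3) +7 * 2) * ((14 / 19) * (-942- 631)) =-572572 / 19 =-30135.37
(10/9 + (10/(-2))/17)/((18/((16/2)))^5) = 128000/9034497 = 0.01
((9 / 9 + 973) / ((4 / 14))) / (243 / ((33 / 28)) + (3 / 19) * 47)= 712481 / 44643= 15.96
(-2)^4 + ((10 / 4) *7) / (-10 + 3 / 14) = 1947 / 137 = 14.21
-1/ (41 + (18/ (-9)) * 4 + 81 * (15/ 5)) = -1/ 276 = -0.00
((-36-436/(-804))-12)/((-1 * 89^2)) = 9539/1592121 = 0.01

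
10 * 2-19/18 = 341/18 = 18.94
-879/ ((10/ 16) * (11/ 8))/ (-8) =7032/ 55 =127.85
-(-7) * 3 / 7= 3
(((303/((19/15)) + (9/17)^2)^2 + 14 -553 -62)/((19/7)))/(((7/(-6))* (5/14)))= -28748494693884/572870539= -50183.23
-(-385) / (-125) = -77 / 25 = -3.08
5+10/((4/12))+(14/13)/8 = 1827/52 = 35.13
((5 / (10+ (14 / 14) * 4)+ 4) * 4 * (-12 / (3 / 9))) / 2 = -2196 / 7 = -313.71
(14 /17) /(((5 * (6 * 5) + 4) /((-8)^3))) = -2.74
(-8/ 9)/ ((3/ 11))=-88/ 27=-3.26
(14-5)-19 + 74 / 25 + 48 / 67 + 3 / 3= -8917 / 1675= -5.32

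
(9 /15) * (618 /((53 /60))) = 22248 /53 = 419.77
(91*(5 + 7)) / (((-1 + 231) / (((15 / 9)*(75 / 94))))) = 6825 / 1081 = 6.31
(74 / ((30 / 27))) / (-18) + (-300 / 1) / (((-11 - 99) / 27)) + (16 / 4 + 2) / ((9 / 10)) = 25279 / 330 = 76.60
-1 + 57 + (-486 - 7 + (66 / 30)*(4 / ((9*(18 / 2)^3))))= -14335741 / 32805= -437.00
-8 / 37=-0.22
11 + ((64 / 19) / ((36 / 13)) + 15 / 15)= 2260 / 171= 13.22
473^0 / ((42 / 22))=11 / 21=0.52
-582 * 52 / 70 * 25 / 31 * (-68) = 5144880 / 217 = 23709.12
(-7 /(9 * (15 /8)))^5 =-550731776 /44840334375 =-0.01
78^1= 78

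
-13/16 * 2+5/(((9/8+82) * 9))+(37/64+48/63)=-21319/76608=-0.28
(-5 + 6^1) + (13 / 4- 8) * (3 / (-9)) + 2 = 4.58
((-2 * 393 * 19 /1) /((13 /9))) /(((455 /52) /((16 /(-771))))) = 2867328 /116935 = 24.52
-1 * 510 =-510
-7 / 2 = -3.50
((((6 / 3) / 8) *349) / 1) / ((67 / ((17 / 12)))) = 5933 / 3216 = 1.84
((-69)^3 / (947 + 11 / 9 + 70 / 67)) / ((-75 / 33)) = 2179000197 / 14310200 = 152.27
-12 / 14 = -6 / 7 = -0.86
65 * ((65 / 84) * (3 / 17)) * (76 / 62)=10.88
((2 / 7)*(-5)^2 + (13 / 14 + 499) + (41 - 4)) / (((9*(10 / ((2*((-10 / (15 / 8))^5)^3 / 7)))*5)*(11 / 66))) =-2927267700196784472064 / 17577411075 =-166535770694.93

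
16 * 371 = 5936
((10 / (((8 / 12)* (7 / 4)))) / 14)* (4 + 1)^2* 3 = 2250 / 49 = 45.92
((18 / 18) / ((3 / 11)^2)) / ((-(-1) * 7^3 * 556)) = 121 / 1716372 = 0.00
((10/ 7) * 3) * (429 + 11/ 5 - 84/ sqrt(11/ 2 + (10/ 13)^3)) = 1848 - 4680 * sqrt(680342)/ 26167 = 1700.48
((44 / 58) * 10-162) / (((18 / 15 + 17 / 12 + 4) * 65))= -53736 / 149669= -0.36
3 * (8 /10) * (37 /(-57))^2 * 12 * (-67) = -1467568 /1805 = -813.06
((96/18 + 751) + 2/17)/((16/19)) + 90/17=737321/816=903.58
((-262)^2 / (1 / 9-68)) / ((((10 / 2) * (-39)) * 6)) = 34322 / 39715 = 0.86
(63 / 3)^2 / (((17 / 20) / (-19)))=-167580 / 17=-9857.65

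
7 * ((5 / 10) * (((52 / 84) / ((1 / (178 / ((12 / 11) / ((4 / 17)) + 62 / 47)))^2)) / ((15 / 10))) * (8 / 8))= 110094200788 / 85322169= 1290.34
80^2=6400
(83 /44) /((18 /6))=83 /132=0.63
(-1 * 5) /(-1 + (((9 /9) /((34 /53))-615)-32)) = 170 /21979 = 0.01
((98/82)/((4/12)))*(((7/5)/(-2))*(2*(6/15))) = -2058/1025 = -2.01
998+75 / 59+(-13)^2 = 68928 / 59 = 1168.27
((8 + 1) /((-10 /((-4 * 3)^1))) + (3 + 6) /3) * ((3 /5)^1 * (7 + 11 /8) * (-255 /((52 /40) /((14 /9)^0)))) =-707319 /52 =-13602.29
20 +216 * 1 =236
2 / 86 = 1 / 43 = 0.02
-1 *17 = -17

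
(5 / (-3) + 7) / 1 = 16 / 3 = 5.33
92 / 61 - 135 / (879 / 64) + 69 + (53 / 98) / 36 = 3827109133 / 63055944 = 60.69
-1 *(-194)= 194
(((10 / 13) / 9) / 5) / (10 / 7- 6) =-7 / 1872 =-0.00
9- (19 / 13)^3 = 12914 / 2197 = 5.88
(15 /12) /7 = 5 /28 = 0.18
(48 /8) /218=3 /109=0.03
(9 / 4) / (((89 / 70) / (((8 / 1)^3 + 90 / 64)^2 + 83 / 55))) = 935250576561 / 2004992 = 466461.00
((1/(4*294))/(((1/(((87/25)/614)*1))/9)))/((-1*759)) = -87/1522351600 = -0.00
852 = 852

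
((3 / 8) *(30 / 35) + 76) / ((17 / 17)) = 2137 / 28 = 76.32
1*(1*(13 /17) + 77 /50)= 1959 /850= 2.30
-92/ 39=-2.36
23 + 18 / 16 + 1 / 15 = 2903 / 120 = 24.19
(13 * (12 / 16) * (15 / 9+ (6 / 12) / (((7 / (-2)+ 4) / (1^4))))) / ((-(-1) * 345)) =26 / 345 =0.08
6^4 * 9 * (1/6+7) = 83592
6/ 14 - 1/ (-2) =13/ 14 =0.93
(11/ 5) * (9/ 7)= 2.83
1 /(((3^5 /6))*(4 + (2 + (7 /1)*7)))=2 /4455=0.00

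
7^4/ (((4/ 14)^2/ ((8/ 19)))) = 235298/ 19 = 12384.11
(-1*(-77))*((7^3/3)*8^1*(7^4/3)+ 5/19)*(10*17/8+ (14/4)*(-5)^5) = -140292016977035/228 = -615315863934.36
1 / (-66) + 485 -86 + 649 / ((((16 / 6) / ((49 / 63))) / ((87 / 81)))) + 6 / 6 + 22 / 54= 4303213 / 7128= 603.71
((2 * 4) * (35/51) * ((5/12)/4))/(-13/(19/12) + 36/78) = -0.07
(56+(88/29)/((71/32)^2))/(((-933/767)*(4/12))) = -6348225832/45464779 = -139.63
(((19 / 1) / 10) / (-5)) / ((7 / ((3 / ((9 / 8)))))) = -76 / 525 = -0.14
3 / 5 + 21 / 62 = 0.94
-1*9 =-9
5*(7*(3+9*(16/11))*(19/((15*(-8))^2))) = 7847/10560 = 0.74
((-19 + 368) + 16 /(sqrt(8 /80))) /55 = 16*sqrt(10) /55 + 349 /55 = 7.27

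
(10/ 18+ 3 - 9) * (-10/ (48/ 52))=3185/ 54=58.98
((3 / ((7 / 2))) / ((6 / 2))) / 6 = 1 / 21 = 0.05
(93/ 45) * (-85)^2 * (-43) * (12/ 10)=-770474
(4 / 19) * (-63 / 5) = -252 / 95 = -2.65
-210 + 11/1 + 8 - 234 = -425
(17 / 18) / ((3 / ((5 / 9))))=85 / 486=0.17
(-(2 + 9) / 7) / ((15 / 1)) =-11 / 105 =-0.10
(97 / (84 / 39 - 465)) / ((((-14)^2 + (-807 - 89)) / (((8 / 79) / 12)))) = 1261 / 499110150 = 0.00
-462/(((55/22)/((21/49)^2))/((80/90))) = -1056/35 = -30.17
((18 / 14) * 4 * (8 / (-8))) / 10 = -18 / 35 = -0.51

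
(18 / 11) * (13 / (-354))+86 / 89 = 52343 / 57761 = 0.91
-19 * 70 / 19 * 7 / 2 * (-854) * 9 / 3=627690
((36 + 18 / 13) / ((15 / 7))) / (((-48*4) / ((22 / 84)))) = -99 / 4160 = -0.02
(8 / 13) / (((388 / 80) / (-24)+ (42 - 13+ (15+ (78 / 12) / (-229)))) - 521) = -879360 / 681943249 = -0.00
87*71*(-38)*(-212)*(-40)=-1990476480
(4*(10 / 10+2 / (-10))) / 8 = 2 / 5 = 0.40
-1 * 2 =-2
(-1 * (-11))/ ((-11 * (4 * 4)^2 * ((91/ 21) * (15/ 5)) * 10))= -1/ 33280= -0.00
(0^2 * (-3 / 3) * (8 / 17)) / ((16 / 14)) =0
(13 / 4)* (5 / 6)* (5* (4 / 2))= 325 / 12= 27.08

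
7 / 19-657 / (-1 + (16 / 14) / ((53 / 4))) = 1544522 / 2147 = 719.39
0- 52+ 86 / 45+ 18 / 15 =-440 / 9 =-48.89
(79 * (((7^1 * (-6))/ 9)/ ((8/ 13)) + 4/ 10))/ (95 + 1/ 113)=-3847537/ 644160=-5.97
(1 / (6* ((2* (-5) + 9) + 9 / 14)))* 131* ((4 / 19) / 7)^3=-8384 / 5041365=-0.00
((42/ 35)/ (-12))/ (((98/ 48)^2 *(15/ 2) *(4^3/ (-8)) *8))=0.00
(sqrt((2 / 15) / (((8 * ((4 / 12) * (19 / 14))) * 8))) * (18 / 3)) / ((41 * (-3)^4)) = sqrt(665) / 210330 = 0.00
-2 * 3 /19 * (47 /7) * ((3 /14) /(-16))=423 /14896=0.03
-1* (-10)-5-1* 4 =1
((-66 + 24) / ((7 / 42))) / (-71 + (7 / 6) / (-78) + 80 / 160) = 117936 / 33001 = 3.57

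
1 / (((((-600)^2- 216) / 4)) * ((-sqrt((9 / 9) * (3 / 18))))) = -0.00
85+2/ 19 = 1617/ 19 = 85.11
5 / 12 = 0.42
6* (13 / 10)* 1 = 39 / 5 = 7.80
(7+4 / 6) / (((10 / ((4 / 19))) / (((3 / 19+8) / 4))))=0.33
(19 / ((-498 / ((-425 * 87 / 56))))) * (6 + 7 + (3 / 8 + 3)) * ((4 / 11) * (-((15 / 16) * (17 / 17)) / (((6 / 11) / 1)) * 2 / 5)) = -30676925 / 297472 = -103.13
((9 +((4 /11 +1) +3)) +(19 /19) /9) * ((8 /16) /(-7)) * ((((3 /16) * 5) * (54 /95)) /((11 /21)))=-18009 /18392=-0.98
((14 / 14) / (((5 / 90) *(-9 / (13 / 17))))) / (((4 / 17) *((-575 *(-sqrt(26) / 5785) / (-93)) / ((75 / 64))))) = 1614015 *sqrt(26) / 5888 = 1397.74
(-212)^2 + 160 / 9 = 404656 / 9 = 44961.78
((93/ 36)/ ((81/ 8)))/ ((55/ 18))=124/ 1485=0.08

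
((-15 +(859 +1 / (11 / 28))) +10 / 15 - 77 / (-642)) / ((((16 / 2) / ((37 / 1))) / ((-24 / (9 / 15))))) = -1107013915 / 7062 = -156756.43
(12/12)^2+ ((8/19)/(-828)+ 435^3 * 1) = 323736541306/3933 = 82312876.00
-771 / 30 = -257 / 10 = -25.70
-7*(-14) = 98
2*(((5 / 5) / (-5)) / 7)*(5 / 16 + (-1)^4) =-3 / 40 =-0.08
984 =984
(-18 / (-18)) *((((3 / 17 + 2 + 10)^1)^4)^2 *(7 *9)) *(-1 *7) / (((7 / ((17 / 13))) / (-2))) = 424749922962915513726 / 5334402749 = 79624644585.10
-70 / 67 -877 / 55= -62609 / 3685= -16.99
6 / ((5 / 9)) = 54 / 5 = 10.80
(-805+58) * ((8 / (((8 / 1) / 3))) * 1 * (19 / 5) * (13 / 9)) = -61503 / 5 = -12300.60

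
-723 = -723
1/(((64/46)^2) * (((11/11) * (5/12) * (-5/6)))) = -4761/3200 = -1.49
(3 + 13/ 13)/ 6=2/ 3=0.67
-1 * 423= -423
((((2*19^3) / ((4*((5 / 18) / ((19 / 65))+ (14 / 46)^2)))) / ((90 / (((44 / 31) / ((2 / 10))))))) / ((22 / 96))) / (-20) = -1654555416 / 29245865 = -56.57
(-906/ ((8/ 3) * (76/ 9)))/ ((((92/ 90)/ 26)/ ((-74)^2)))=-9795379815/ 1748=-5603764.20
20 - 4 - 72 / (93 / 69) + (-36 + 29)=-1377 / 31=-44.42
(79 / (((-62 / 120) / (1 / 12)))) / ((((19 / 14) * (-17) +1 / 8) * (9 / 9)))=4424 / 7967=0.56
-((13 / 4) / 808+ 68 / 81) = -220829 / 261792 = -0.84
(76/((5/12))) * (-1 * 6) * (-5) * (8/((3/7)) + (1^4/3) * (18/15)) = 521664/5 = 104332.80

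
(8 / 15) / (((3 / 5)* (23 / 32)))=256 / 207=1.24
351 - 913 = -562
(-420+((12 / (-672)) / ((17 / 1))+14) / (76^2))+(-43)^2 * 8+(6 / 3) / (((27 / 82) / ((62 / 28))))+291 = 2178958607893 / 148466304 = 14676.45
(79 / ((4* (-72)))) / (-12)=79 / 3456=0.02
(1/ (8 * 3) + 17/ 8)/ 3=13/ 18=0.72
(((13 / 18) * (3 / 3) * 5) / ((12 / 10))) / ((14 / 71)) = 15.26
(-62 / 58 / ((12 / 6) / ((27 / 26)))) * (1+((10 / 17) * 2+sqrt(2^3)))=-2.78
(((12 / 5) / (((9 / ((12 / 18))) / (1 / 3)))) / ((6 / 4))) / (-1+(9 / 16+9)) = 0.00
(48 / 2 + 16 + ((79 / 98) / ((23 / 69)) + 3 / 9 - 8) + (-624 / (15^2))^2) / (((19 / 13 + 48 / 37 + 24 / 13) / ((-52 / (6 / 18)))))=-292599717982 / 203503125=-1437.81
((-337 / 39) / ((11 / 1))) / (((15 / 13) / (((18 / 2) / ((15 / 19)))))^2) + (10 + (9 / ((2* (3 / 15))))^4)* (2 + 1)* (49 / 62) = 12431498633203 / 20460000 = 607600.13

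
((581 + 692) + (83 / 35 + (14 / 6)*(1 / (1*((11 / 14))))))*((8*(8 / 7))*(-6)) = -188989952 / 2695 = -70126.14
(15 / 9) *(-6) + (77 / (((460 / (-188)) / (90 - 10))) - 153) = -61653 / 23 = -2680.57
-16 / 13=-1.23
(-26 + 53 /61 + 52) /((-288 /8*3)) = -1639 /6588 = -0.25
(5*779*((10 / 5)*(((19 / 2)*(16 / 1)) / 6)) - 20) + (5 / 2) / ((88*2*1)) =208376975 / 1056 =197326.68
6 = 6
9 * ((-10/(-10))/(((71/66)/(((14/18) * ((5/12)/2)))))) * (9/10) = 693/568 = 1.22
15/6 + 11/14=23/7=3.29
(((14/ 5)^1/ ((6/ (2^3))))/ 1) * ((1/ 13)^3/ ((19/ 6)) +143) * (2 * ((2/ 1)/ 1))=267422624/ 125229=2135.47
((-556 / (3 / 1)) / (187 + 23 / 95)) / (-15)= 2641 / 40023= 0.07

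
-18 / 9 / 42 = -1 / 21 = -0.05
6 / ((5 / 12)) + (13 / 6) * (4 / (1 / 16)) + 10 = 2446 / 15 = 163.07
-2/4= -1/2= -0.50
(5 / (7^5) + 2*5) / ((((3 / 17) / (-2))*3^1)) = -634950 / 16807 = -37.78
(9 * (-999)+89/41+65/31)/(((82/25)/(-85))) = 24272041125/104222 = 232887.88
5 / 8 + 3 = 3.62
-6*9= -54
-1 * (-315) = 315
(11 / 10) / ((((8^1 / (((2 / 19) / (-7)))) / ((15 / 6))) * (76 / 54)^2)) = -8019 / 3072832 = -0.00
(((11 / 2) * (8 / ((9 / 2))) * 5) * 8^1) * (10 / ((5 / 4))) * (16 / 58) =225280 / 261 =863.14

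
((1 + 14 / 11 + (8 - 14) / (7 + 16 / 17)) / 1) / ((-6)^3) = -0.01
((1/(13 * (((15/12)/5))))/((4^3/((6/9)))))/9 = 1/2808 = 0.00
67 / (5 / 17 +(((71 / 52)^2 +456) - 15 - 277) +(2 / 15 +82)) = 46197840 / 171202111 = 0.27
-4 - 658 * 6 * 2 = -7900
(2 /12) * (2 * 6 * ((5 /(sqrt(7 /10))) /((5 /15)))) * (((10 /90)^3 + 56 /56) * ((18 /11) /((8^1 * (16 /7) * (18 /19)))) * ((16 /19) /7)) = 1825 * sqrt(70) /37422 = 0.41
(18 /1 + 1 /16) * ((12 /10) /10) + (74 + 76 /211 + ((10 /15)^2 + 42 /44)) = 651124163 /8355600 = 77.93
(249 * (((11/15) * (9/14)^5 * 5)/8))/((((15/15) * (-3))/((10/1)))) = -41.77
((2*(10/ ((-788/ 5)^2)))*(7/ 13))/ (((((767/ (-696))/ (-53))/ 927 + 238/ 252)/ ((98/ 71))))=733059085500/ 1156873111441177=0.00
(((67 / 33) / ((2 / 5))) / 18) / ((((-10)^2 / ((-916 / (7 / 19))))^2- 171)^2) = 120060774386304335 / 12449639546219610325008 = 0.00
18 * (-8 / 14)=-72 / 7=-10.29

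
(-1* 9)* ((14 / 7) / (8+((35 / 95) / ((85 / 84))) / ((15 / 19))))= -3825 / 1798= -2.13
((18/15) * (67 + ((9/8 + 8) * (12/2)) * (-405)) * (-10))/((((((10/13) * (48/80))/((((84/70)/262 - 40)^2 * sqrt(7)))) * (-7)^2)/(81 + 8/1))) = 70213620953819551 * sqrt(7)/42044450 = 4418366269.34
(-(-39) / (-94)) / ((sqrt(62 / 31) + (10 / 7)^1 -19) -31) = 1911 * sqrt(2) / 10857188 + 23205 / 2714297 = 0.01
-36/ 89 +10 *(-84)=-74796/ 89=-840.40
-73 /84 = -0.87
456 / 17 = 26.82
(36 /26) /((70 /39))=27 /35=0.77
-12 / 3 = -4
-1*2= -2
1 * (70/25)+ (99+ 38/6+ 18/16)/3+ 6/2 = 14863/360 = 41.29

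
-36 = -36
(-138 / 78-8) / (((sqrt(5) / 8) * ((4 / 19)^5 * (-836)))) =16550767 * sqrt(5) / 366080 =101.09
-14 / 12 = -7 / 6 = -1.17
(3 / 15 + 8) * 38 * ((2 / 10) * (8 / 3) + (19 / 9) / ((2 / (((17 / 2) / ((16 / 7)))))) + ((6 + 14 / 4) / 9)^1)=12371299 / 7200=1718.24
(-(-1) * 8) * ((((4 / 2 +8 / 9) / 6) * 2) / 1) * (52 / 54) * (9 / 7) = 9.54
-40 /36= -10 /9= -1.11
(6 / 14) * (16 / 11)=48 / 77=0.62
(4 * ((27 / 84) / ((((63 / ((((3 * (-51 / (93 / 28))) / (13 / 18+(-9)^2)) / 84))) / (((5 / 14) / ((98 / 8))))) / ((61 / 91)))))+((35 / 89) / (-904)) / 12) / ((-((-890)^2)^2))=524249997163 / 8449590548732190157530048000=0.00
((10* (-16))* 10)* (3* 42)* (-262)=52819200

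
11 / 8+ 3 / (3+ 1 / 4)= 239 / 104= 2.30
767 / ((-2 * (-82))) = 767 / 164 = 4.68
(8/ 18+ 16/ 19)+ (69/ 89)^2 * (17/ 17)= 2556751/ 1354491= 1.89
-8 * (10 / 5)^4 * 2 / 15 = -256 / 15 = -17.07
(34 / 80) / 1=17 / 40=0.42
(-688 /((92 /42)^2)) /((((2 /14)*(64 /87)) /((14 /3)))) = -26946423 /4232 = -6367.30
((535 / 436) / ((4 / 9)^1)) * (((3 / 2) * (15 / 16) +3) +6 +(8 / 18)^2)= 14704475 / 502272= 29.28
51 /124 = 0.41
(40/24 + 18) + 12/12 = 62/3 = 20.67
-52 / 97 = -0.54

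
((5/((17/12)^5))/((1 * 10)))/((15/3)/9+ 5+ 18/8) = 0.01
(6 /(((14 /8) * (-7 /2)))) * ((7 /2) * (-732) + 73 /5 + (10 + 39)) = 599616 /245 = 2447.41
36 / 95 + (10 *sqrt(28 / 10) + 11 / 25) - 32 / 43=1527 / 20425 + 2 *sqrt(70)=16.81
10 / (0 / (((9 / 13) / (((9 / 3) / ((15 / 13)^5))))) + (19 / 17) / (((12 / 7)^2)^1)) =24480 / 931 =26.29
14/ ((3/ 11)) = 154/ 3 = 51.33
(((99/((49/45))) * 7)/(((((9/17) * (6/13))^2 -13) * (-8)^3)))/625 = 0.00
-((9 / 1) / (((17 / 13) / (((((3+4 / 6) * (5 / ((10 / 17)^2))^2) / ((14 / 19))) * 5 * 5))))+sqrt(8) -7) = -40044295 / 224 -2 * sqrt(2) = -178772.00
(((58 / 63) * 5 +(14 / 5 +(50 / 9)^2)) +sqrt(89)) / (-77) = -108488 / 218295 - sqrt(89) / 77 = -0.62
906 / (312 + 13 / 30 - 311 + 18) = 27180 / 583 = 46.62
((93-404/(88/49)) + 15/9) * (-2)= 8599/33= 260.58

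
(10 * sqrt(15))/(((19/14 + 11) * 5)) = 0.63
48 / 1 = 48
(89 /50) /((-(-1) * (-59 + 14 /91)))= -1157 /38250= -0.03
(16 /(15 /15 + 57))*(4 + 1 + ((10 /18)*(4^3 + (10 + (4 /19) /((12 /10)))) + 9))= 226576 /14877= 15.23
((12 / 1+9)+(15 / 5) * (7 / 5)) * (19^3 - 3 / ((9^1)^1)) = 864192 / 5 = 172838.40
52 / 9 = 5.78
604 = 604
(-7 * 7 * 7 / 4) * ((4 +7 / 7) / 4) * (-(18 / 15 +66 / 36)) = 31213 / 96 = 325.14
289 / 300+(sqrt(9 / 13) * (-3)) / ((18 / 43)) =289 / 300 - 43 * sqrt(13) / 26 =-5.00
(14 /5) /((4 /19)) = 133 /10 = 13.30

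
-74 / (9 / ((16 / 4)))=-296 / 9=-32.89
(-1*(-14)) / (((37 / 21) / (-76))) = -603.89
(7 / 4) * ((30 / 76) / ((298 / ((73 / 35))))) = 219 / 45296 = 0.00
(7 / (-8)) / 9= -7 / 72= -0.10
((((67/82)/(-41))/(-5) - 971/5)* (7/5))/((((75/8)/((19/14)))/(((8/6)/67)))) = -11026536/14078375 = -0.78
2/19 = 0.11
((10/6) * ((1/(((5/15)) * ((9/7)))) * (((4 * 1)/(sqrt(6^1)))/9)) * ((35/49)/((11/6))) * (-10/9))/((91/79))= -0.27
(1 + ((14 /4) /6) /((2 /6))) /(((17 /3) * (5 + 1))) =11 /136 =0.08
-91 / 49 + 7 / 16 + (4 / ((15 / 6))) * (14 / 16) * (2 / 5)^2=-1.20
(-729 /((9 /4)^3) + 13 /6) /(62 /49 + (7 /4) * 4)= -7.48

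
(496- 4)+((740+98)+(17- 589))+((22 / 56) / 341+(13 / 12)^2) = 23722693 / 31248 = 759.17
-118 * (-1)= 118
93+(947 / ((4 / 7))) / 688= 262565 / 2752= 95.41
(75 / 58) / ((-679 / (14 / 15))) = -0.00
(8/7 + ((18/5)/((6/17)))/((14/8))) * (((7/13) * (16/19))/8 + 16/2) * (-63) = -874008/247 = -3538.49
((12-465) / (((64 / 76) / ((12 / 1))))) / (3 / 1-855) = 8607 / 1136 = 7.58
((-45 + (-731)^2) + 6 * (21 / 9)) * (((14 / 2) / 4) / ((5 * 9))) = 41559 / 2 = 20779.50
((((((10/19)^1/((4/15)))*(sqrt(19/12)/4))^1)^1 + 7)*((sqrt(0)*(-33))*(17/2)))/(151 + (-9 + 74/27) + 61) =0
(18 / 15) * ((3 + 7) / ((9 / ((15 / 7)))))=20 / 7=2.86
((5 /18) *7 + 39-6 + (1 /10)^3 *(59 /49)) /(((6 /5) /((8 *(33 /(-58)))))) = -169521341 /1278900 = -132.55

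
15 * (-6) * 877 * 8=-631440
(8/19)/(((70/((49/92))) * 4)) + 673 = 5882027/8740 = 673.00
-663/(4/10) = -3315/2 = -1657.50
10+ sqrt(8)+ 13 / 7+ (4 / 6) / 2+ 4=2 * sqrt(2)+ 340 / 21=19.02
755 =755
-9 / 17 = -0.53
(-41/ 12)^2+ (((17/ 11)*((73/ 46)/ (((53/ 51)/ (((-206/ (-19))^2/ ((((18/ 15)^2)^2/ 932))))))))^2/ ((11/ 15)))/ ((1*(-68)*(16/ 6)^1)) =-312451936679606995207269373/ 2672359362868491648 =-116919880.25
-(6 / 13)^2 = -36 / 169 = -0.21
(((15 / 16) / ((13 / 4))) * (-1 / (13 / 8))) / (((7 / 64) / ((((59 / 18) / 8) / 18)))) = -1180 / 31941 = -0.04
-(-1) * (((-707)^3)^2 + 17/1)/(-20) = -62443392099028533/10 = -6244339209902853.30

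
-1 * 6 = -6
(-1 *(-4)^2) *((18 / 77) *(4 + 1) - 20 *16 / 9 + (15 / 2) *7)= -200840 / 693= -289.81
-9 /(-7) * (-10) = -90 /7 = -12.86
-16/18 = -8/9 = -0.89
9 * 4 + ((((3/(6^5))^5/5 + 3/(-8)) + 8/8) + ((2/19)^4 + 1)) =2868384188651638075030801/76235875850791535247360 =37.63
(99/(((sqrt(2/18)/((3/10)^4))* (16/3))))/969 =24057/51680000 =0.00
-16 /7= -2.29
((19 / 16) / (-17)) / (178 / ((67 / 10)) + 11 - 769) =1273 / 13329632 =0.00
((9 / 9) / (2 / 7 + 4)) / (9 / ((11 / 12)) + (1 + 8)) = 77 / 6210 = 0.01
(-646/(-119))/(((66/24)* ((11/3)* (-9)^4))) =152/1852389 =0.00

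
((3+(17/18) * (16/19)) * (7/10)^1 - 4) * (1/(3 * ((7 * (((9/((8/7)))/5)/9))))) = -9188/25137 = -0.37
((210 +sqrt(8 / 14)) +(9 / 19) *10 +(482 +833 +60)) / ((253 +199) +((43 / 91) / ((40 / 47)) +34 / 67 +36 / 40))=69680 *sqrt(7) / 110712419 +7366395400 / 2103535961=3.50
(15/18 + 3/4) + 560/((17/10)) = 67523/204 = 331.00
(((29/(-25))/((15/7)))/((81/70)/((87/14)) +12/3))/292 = -5887/13293300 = -0.00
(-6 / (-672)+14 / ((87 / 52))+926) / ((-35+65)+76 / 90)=136568505 / 4508224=30.29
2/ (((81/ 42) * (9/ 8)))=224/ 243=0.92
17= 17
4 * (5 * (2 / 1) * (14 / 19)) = 560 / 19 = 29.47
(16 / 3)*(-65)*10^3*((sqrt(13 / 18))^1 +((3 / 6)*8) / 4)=-1040000 / 3 - 520000*sqrt(26) / 9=-641276.68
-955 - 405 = -1360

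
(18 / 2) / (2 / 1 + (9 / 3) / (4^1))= 36 / 11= 3.27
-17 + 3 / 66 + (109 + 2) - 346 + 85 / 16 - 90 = -59249 / 176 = -336.64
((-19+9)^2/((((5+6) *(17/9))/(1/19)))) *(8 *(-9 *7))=-127.67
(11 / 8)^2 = 1.89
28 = 28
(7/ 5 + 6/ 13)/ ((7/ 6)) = 726/ 455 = 1.60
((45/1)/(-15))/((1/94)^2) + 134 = -26374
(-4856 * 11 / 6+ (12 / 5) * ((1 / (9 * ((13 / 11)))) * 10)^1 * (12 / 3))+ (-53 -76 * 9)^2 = 20836739 / 39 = 534275.36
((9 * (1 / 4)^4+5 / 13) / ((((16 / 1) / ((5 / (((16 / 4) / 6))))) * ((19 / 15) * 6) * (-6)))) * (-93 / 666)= 1082675 / 1796800512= 0.00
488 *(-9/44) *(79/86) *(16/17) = -693936/8041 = -86.30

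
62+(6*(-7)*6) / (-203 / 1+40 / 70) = 89618 / 1417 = 63.24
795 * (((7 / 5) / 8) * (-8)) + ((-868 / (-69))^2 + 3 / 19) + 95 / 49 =-952.65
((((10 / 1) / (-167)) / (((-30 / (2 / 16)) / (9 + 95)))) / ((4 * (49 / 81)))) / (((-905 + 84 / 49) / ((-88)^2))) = -679536 / 7391587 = -0.09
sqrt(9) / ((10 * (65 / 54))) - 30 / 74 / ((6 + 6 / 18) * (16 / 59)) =48213 / 3655600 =0.01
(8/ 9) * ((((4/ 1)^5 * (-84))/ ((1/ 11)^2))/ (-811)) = 27754496/ 2433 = 11407.52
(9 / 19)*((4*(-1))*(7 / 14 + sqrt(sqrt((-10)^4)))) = -378 / 19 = -19.89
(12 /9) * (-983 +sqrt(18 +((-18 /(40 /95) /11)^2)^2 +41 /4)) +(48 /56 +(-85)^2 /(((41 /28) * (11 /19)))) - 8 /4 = sqrt(960919793) /1452 +68293552 /9471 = 7232.16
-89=-89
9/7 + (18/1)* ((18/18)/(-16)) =9/56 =0.16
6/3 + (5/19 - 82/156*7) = -2099/1482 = -1.42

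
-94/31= -3.03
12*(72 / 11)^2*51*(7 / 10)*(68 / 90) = 41948928 / 3025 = 13867.41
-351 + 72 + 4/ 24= -1673/ 6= -278.83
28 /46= 14 /23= 0.61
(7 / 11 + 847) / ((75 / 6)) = 18648 / 275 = 67.81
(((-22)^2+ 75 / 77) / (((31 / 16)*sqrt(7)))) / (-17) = -597488*sqrt(7) / 284053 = -5.57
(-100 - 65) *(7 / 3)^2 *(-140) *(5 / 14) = 134750 / 3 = 44916.67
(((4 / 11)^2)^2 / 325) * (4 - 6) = -512 / 4758325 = -0.00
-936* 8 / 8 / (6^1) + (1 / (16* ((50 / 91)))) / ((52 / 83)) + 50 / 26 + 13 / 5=-6293887 / 41600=-151.30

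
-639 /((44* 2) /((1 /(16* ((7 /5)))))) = -3195 /9856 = -0.32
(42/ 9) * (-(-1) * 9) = 42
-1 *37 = -37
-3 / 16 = -0.19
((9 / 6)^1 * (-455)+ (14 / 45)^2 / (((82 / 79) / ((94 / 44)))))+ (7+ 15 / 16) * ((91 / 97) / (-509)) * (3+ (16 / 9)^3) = -682.43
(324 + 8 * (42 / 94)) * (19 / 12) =24377 / 47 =518.66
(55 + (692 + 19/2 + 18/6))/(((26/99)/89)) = 13383909/52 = 257382.87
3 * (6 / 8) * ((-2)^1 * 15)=-135 / 2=-67.50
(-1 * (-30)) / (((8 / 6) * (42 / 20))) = 75 / 7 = 10.71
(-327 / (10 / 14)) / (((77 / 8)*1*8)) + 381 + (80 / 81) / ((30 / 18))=557836 / 1485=375.65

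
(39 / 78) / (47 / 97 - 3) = -97 / 488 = -0.20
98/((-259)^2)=2/1369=0.00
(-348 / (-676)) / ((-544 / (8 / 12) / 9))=-261 / 45968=-0.01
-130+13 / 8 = -1027 / 8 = -128.38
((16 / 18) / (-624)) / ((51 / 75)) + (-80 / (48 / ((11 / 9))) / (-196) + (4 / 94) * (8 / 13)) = 631853 / 18322668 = 0.03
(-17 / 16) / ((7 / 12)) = -51 / 28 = -1.82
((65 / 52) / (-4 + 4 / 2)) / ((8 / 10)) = -25 / 32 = -0.78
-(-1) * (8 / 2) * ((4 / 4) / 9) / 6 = 0.07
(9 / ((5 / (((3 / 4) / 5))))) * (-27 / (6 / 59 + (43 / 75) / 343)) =-44258319 / 627548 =-70.53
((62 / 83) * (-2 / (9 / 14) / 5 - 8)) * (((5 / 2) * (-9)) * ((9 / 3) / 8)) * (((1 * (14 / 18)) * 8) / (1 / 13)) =1094548 / 249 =4395.78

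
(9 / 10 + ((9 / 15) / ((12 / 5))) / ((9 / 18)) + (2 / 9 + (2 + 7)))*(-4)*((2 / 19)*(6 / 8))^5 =-6453 / 49521980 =-0.00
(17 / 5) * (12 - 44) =-544 / 5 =-108.80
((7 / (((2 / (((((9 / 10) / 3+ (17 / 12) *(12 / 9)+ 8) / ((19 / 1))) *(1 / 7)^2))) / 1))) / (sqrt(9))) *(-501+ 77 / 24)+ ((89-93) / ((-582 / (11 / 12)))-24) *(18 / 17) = -31.76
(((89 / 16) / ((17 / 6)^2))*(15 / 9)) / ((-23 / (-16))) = 5340 / 6647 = 0.80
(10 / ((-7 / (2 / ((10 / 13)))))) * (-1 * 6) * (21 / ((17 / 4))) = 1872 / 17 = 110.12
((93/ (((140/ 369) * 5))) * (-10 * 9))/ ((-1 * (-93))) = -3321/ 70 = -47.44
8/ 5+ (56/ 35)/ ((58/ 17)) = 2.07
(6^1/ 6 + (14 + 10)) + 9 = 34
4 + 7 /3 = 19 /3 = 6.33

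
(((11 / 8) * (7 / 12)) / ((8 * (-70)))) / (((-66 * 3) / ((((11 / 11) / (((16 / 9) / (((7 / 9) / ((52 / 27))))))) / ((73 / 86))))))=301 / 155484160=0.00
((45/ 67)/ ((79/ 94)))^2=17892900/ 28015849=0.64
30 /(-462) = -5 /77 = -0.06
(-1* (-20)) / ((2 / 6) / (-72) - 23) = -0.87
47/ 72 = 0.65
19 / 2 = 9.50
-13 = -13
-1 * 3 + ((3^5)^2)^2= 3486784398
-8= -8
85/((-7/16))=-1360/7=-194.29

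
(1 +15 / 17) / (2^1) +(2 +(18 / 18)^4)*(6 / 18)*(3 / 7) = 163 / 119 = 1.37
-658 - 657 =-1315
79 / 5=15.80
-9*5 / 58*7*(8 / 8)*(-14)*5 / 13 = 11025 / 377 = 29.24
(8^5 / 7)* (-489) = -2289078.86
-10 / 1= -10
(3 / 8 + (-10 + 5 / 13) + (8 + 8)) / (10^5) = 703 / 10400000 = 0.00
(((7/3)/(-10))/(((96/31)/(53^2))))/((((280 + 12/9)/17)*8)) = -10362401/6481920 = -1.60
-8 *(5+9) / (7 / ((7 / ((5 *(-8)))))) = 14 / 5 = 2.80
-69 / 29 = -2.38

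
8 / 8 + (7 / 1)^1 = 8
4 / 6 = 2 / 3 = 0.67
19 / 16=1.19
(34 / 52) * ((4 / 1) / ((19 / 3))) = 102 / 247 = 0.41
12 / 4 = 3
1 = 1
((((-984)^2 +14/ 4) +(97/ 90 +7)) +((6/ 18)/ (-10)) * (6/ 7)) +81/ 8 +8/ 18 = 2440060859/ 2520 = 968278.12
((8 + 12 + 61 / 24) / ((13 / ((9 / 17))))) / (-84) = -541 / 49504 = -0.01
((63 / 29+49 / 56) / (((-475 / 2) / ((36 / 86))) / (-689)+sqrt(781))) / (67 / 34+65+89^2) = -217467364725 / 540172641583641667+264091090068*sqrt(781) / 540172641583641667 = 0.00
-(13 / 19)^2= -0.47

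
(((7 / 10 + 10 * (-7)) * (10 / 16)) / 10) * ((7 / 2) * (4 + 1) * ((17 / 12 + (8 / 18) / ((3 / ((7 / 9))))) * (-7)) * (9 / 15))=5617997 / 11520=487.67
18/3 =6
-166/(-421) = 166/421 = 0.39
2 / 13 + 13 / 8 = 185 / 104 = 1.78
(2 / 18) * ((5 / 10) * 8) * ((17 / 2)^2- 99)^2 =11449 / 36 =318.03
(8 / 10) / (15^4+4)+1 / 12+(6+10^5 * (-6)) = -1822625520367 / 3037740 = -599993.92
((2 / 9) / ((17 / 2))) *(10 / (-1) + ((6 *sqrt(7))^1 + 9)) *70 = -280 / 153 + 560 *sqrt(7) / 51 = 27.22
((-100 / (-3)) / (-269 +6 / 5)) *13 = -500 / 309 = -1.62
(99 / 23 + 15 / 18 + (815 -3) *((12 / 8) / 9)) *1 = 19385 / 138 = 140.47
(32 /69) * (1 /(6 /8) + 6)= 704 /207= 3.40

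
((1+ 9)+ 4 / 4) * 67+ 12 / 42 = 5161 / 7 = 737.29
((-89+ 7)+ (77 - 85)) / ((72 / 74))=-185 / 2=-92.50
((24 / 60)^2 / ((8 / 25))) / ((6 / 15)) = 5 / 4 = 1.25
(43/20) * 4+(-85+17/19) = -75.51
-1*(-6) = 6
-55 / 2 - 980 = -2015 / 2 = -1007.50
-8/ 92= -2/ 23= -0.09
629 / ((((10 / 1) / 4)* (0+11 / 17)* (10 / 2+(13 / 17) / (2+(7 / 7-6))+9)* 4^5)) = 545343 / 19740160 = 0.03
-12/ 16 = -3/ 4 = -0.75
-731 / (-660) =731 / 660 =1.11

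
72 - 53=19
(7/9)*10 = 70/9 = 7.78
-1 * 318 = -318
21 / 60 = 7 / 20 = 0.35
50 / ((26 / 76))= 1900 / 13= 146.15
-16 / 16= -1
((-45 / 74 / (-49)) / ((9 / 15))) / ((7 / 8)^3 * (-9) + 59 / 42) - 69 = -888657333 / 12878257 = -69.00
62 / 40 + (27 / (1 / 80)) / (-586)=-12517 / 5860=-2.14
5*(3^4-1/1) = 400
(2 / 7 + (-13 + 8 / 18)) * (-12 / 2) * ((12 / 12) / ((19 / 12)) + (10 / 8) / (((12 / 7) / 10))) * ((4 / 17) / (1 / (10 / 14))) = 13964245 / 142443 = 98.03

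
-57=-57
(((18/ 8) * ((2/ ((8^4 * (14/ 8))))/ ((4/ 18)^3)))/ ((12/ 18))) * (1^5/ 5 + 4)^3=26040609/ 4096000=6.36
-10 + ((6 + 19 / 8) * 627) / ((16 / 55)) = 2309215 / 128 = 18040.74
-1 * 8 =-8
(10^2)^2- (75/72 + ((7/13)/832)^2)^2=1231578495935936823191/123171214536474624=9998.91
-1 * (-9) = 9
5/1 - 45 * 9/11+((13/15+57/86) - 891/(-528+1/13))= -2785334041/97385970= -28.60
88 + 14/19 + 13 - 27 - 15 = 1135/19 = 59.74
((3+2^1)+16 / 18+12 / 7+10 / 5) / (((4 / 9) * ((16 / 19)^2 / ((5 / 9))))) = 1092025 / 64512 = 16.93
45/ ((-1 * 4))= -45/ 4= -11.25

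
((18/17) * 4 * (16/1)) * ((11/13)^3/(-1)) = -1533312/37349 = -41.05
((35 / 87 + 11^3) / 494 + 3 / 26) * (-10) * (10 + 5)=-3019775 / 7163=-421.58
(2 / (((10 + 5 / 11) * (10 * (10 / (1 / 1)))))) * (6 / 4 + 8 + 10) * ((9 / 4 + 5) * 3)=37323 / 46000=0.81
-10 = -10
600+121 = 721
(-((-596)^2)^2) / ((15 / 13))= -1640319286528 / 15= -109354619101.87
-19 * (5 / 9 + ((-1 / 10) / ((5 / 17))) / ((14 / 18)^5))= 91822193 / 7563150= 12.14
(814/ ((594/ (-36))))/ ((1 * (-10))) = 74/ 15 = 4.93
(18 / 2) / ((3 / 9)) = 27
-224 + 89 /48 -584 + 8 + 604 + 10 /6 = -192.48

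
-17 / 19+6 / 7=-0.04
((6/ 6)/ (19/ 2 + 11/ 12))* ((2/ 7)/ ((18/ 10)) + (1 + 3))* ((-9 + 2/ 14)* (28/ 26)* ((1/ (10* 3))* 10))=-129952/ 102375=-1.27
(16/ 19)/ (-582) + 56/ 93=34320/ 57133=0.60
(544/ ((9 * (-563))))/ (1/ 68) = -36992/ 5067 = -7.30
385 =385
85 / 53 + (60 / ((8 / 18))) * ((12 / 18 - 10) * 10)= -667715 / 53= -12598.40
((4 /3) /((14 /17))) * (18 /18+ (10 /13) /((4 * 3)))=1411 /819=1.72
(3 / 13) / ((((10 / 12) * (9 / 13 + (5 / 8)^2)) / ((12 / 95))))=13824 / 427975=0.03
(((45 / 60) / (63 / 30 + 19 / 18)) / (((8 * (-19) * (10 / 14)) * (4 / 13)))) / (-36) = 273 / 1381376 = 0.00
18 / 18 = 1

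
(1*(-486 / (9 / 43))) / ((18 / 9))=-1161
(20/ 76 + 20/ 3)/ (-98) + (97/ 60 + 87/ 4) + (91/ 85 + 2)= 6259549/ 237405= 26.37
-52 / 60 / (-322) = 13 / 4830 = 0.00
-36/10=-18/5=-3.60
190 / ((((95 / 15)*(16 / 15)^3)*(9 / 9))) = 50625 / 2048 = 24.72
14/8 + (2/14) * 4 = 65/28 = 2.32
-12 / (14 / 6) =-36 / 7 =-5.14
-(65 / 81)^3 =-274625 / 531441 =-0.52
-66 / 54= -11 / 9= -1.22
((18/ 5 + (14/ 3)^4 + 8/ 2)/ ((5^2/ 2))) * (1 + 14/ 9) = 8977268/ 91125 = 98.52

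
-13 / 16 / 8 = -13 / 128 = -0.10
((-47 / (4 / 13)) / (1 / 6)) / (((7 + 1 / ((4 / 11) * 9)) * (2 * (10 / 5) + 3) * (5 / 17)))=-560898 / 9205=-60.93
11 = 11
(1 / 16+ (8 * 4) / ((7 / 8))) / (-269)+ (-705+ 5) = -21093703 / 30128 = -700.14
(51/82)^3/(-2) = -132651/1102736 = -0.12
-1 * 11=-11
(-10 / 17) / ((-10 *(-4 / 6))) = -3 / 34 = -0.09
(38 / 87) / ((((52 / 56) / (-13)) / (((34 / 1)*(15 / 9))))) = -346.51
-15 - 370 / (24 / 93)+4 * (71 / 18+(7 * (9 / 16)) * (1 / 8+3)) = -398521 / 288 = -1383.75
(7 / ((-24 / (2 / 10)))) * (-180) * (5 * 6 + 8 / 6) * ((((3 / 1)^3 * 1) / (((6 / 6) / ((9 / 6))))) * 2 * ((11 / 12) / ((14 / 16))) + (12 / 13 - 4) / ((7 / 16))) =332854 / 13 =25604.15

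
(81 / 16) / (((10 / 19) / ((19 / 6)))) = 30.46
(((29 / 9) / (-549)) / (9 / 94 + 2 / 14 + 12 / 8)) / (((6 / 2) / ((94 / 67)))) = -448427 / 284038326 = -0.00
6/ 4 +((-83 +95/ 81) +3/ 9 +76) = -647/ 162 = -3.99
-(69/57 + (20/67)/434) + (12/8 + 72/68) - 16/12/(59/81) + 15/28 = 8361999/158325556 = 0.05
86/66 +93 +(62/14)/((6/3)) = 96.52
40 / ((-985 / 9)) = -72 / 197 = -0.37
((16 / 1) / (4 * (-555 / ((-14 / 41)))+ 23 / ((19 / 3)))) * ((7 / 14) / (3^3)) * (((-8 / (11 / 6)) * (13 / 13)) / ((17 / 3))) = -17024 / 485362053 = -0.00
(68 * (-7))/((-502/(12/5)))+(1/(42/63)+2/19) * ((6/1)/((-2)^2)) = 446721/95380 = 4.68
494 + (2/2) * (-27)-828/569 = 264895/569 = 465.54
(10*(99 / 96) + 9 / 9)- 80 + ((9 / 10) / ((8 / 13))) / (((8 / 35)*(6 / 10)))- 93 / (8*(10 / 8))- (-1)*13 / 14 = -66.39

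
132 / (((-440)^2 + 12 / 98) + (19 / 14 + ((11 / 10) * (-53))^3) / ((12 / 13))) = -77616000 / 12387181319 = -0.01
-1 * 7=-7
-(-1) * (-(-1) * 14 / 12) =7 / 6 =1.17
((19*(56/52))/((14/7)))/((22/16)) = 1064/143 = 7.44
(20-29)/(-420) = 3/140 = 0.02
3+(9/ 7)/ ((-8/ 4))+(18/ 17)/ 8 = 1185/ 476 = 2.49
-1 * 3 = -3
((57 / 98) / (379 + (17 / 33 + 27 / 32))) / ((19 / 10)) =15840 / 19681291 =0.00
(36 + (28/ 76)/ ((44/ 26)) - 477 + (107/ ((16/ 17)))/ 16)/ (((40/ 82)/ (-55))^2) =-429054901495/ 77824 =-5513143.78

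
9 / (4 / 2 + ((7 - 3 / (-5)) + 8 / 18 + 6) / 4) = 405 / 248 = 1.63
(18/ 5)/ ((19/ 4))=0.76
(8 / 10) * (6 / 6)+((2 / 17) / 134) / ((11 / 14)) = 50186 / 62645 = 0.80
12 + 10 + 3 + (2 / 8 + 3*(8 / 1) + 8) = 229 / 4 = 57.25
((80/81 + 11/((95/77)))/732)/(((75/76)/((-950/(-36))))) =0.36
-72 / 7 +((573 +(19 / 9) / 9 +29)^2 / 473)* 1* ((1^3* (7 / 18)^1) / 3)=104533875625 / 1173067434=89.11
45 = 45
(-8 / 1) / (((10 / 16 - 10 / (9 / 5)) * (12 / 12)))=576 / 355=1.62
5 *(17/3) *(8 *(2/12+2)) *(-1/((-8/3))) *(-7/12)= -7735/72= -107.43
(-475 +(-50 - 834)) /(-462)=453 /154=2.94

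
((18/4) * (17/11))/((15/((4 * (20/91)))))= 408/1001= 0.41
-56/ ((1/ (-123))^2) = -847224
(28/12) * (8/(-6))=-28/9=-3.11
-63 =-63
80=80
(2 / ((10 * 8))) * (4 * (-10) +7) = -33 / 40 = -0.82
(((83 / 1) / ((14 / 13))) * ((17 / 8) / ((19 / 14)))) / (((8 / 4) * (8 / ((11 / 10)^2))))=2219503 / 243200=9.13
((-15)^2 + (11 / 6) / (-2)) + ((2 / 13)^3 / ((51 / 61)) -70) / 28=695177425 / 3137316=221.58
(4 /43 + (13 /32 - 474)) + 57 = -573105 /1376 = -416.50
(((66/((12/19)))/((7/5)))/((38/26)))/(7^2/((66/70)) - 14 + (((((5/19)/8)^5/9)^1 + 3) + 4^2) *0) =23595/17542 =1.35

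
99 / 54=1.83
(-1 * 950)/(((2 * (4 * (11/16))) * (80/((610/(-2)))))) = 28975/44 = 658.52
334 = 334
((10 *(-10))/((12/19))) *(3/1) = -475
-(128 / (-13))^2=-16384 / 169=-96.95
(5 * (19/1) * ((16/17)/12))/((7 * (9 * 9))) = 380/28917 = 0.01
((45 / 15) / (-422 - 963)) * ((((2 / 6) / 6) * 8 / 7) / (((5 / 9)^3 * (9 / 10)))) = -216 / 242375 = -0.00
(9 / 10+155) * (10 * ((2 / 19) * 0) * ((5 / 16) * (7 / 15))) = 0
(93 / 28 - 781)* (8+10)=-195975 / 14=-13998.21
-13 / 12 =-1.08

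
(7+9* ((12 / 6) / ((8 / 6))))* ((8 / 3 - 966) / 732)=-59245 / 2196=-26.98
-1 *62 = -62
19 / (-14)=-19 / 14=-1.36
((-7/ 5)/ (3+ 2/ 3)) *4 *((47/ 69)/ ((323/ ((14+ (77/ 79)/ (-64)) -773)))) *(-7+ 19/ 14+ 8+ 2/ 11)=16396937/ 2641760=6.21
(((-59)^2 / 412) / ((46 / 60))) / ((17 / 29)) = 18.80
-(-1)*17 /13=17 /13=1.31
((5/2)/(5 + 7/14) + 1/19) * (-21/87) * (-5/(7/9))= 4770/6061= 0.79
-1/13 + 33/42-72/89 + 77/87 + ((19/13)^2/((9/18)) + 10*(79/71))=21050533879/1300715598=16.18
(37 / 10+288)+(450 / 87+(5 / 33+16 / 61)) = 173546779 / 583770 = 297.29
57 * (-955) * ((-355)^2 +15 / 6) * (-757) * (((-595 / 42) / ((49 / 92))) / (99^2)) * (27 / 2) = -6768538923031625 / 35574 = -190266456485.96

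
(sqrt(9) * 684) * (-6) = -12312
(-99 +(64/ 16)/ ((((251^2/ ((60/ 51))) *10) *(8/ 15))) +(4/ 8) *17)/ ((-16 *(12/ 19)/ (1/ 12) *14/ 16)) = 3683226893/ 4318340544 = 0.85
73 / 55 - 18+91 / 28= -2953 / 220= -13.42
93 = 93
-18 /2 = -9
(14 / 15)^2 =196 / 225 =0.87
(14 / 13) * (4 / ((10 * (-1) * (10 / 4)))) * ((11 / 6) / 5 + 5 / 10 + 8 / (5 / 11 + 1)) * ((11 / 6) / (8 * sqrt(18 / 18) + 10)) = -14707 / 131625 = -0.11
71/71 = 1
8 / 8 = 1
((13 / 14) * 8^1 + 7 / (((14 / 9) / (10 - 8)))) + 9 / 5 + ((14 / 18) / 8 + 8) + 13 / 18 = 68161 / 2520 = 27.05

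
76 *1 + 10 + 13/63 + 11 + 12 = 6880/63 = 109.21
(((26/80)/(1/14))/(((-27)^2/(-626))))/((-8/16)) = 28483/3645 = 7.81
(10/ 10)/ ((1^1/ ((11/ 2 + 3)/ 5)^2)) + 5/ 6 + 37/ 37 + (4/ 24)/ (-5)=469/ 100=4.69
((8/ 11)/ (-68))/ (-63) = 2/ 11781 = 0.00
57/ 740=0.08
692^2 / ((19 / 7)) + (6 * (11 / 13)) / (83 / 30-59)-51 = 73492475929 / 416689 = 176372.49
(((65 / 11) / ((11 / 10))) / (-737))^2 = 422500 / 7952537329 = 0.00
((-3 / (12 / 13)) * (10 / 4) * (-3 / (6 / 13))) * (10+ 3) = 10985 / 16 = 686.56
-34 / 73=-0.47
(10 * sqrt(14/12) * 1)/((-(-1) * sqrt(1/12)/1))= 10 * sqrt(14)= 37.42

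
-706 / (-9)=78.44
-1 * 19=-19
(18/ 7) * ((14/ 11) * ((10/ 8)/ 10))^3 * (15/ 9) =735/ 42592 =0.02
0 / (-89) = 0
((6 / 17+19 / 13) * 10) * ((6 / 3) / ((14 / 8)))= 32080 / 1547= 20.74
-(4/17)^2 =-16/289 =-0.06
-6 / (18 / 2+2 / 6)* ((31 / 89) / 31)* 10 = -45 / 623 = -0.07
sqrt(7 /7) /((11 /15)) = 15 /11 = 1.36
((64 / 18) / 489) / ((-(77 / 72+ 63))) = -256 / 2255757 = -0.00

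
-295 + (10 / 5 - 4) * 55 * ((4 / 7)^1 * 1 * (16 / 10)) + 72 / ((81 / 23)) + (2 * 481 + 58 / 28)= 10601 / 18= 588.94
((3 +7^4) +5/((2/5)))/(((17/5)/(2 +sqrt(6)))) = 24165/17 +24165*sqrt(6)/34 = 3162.41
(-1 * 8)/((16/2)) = -1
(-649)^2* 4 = 1684804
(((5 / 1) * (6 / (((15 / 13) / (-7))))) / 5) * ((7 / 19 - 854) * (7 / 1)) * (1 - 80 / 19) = -1260443366 / 1805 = -698306.57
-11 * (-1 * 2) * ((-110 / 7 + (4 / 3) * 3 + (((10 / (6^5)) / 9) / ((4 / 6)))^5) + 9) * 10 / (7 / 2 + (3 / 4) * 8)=-7219445190880198717711435 / 114854809854912252346368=-62.86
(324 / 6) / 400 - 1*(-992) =992.14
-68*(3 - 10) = 476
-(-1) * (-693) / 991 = -693 / 991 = -0.70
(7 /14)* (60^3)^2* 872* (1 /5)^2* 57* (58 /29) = 92759592960000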